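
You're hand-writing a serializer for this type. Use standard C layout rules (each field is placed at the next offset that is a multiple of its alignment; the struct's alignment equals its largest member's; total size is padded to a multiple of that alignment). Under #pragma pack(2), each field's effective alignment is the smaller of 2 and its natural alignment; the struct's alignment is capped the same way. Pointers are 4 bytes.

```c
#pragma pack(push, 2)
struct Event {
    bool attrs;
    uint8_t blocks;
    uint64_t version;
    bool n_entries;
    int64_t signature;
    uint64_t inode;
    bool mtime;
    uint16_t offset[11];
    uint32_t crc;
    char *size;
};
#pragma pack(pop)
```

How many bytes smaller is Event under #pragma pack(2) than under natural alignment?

12

natural layout:
  0..1  attrs  (1B, 1-aligned)
  1..2  blocks  (1B, 1-aligned)
  2..8  -- padding (6B)
  8..16  version  (8B, 8-aligned)
  16..17  n_entries  (1B, 1-aligned)
  17..24  -- padding (7B)
  24..32  signature  (8B, 8-aligned)
  32..40  inode  (8B, 8-aligned)
  40..41  mtime  (1B, 1-aligned)
  41..42  -- padding (1B)
  42..64  offset  (22B, 2-aligned)
  64..68  crc  (4B, 4-aligned)
  68..72  size  (4B, 4-aligned)
  sizeof = 72, alignof = 8
packed(2) layout:
  0..1  attrs  (1B, 1-aligned)
  1..2  blocks  (1B, 1-aligned)
  2..10  version  (8B, 2-aligned)
  10..11  n_entries  (1B, 1-aligned)
  11..12  -- padding (1B)
  12..20  signature  (8B, 2-aligned)
  20..28  inode  (8B, 2-aligned)
  28..29  mtime  (1B, 1-aligned)
  29..30  -- padding (1B)
  30..52  offset  (22B, 2-aligned)
  52..56  crc  (4B, 2-aligned)
  56..60  size  (4B, 2-aligned)
  sizeof = 60, alignof = 2
72 − 60 = 12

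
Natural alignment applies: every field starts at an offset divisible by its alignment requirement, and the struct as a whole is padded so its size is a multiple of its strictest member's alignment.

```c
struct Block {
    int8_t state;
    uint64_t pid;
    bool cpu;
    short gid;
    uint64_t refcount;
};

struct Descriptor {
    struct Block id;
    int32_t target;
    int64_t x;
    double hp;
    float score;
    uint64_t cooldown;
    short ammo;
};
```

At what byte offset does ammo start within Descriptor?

72

Block: 0..1  state  (1B, 1-aligned); 1..8  -- padding (7B); 8..16  pid  (8B, 8-aligned); 16..17  cpu  (1B, 1-aligned); 17..18  -- padding (1B); 18..20  gid  (2B, 2-aligned); 20..24  -- padding (4B); 24..32  refcount  (8B, 8-aligned); sizeof = 32, alignof = 8
0..32  id  (32B, 8-aligned)
32..36  target  (4B, 4-aligned)
36..40  -- padding (4B)
40..48  x  (8B, 8-aligned)
48..56  hp  (8B, 8-aligned)
56..60  score  (4B, 4-aligned)
60..64  -- padding (4B)
64..72  cooldown  (8B, 8-aligned)
72..74  ammo  (2B, 2-aligned)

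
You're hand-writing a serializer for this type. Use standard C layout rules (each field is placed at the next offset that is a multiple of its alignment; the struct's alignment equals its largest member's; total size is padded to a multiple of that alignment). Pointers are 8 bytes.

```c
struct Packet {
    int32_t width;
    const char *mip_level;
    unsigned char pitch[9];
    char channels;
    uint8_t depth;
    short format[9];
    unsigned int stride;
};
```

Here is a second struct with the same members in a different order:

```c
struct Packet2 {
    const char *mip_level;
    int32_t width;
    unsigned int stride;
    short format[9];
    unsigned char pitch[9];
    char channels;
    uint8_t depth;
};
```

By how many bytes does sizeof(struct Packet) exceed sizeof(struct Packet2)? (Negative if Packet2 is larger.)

8

@0: width [4B, align 4] → 4
+4 pad (align 8)
@8: mip_level [8B, align 8] → 16
@16: pitch [9B, align 1] → 25
@25: channels [1B, align 1] → 26
@26: depth [1B, align 1] → 27
+1 pad (align 2)
@28: format [18B, align 2] → 46
+2 pad (align 4)
@48: stride [4B, align 4] → 52
+4 tail pad (align 8)
size 56, align 8
— Packet2 —
@0: mip_level [8B, align 8] → 8
@8: width [4B, align 4] → 12
@12: stride [4B, align 4] → 16
@16: format [18B, align 2] → 34
@34: pitch [9B, align 1] → 43
@43: channels [1B, align 1] → 44
@44: depth [1B, align 1] → 45
+3 tail pad (align 8)
size 48, align 8
56 − 48 = 8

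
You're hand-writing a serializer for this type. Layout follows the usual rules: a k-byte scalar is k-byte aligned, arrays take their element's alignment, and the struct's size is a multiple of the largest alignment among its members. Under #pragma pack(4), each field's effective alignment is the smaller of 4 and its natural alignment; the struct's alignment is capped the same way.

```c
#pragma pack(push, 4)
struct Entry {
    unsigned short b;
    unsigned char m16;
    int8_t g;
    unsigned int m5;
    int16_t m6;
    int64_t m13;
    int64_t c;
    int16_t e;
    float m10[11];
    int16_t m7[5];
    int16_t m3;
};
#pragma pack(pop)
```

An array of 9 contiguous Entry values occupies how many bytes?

b at 0 (size 2, align 2) → ends 2
m16 at 2 (size 1, align 1) → ends 3
g at 3 (size 1, align 1) → ends 4
m5 at 4 (size 4, align 4) → ends 8
m6 at 8 (size 2, align 2) → ends 10
pad 2 to align 4 for m13
m13 at 12 (size 8, align 4) → ends 20
c at 20 (size 8, align 4) → ends 28
e at 28 (size 2, align 2) → ends 30
pad 2 to align 4 for m10
m10 at 32 (size 44, align 4) → ends 76
m7 at 76 (size 10, align 2) → ends 86
m3 at 86 (size 2, align 2) → ends 88
total 88 bytes, alignment 4
array of 9: 9 × 88 = 792

792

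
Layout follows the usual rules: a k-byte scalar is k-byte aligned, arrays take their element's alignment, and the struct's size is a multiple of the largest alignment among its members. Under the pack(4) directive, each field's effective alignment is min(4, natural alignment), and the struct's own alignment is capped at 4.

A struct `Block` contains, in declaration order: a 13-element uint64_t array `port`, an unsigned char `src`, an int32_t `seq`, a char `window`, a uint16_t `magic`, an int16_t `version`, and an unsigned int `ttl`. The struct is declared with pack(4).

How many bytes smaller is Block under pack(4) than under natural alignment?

4

natural layout:
  @0: port [104B, align 8] → 104
  @104: src [1B, align 1] → 105
  +3 pad (align 4)
  @108: seq [4B, align 4] → 112
  @112: window [1B, align 1] → 113
  +1 pad (align 2)
  @114: magic [2B, align 2] → 116
  @116: version [2B, align 2] → 118
  +2 pad (align 4)
  @120: ttl [4B, align 4] → 124
  +4 tail pad (align 8)
  size 128, align 8
packed(4) layout:
  @0: port [104B, align 4] → 104
  @104: src [1B, align 1] → 105
  +3 pad (align 4)
  @108: seq [4B, align 4] → 112
  @112: window [1B, align 1] → 113
  +1 pad (align 2)
  @114: magic [2B, align 2] → 116
  @116: version [2B, align 2] → 118
  +2 pad (align 4)
  @120: ttl [4B, align 4] → 124
  size 124, align 4
128 − 124 = 4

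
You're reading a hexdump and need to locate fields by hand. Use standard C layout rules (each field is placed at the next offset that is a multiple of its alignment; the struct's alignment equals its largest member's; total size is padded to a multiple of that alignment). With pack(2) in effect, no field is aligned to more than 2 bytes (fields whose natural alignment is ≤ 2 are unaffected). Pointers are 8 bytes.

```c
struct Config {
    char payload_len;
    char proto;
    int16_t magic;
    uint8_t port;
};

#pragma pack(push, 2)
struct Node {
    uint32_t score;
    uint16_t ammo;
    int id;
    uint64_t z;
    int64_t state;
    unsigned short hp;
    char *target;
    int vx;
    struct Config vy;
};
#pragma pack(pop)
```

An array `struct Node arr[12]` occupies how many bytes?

Config: 0..1  payload_len  (1B, 1-aligned); 1..2  proto  (1B, 1-aligned); 2..4  magic  (2B, 2-aligned); 4..5  port  (1B, 1-aligned); 5..6  -- tail padding (1B); sizeof = 6, alignof = 2
0..4  score  (4B, 2-aligned)
4..6  ammo  (2B, 2-aligned)
6..10  id  (4B, 2-aligned)
10..18  z  (8B, 2-aligned)
18..26  state  (8B, 2-aligned)
26..28  hp  (2B, 2-aligned)
28..36  target  (8B, 2-aligned)
36..40  vx  (4B, 2-aligned)
40..46  vy  (6B, 2-aligned)
sizeof = 46, alignof = 2
array of 12: 12 × 46 = 552

552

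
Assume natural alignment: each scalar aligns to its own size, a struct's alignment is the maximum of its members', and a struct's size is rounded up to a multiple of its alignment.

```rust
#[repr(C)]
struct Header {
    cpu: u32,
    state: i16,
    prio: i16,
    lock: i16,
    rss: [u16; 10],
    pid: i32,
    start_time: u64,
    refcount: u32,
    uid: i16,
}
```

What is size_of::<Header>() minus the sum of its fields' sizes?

8

0..4  cpu  (4B, 4-aligned)
4..6  state  (2B, 2-aligned)
6..8  prio  (2B, 2-aligned)
8..10  lock  (2B, 2-aligned)
10..30  rss  (20B, 2-aligned)
30..32  -- padding (2B)
32..36  pid  (4B, 4-aligned)
36..40  -- padding (4B)
40..48  start_time  (8B, 8-aligned)
48..52  refcount  (4B, 4-aligned)
52..54  uid  (2B, 2-aligned)
54..56  -- tail padding (2B)
sizeof = 56, alignof = 8
data bytes 48, size 56 → padding 8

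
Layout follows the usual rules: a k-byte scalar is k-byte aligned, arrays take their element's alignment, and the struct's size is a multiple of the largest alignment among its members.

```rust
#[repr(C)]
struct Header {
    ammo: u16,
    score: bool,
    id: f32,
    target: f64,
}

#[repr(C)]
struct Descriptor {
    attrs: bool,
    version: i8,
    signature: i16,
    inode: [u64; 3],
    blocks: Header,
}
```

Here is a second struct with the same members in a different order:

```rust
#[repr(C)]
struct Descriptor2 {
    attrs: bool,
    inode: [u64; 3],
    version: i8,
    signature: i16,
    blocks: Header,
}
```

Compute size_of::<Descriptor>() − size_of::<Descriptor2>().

-8

Header: 0..2  ammo  (2B, 2-aligned); 2..3  score  (1B, 1-aligned); 3..4  -- padding (1B); 4..8  id  (4B, 4-aligned); 8..16  target  (8B, 8-aligned); sizeof = 16, alignof = 8
0..1  attrs  (1B, 1-aligned)
1..2  version  (1B, 1-aligned)
2..4  signature  (2B, 2-aligned)
4..8  -- padding (4B)
8..32  inode  (24B, 8-aligned)
32..48  blocks  (16B, 8-aligned)
sizeof = 48, alignof = 8
— Descriptor2 —
0..1  attrs  (1B, 1-aligned)
1..8  -- padding (7B)
8..32  inode  (24B, 8-aligned)
32..33  version  (1B, 1-aligned)
33..34  -- padding (1B)
34..36  signature  (2B, 2-aligned)
36..40  -- padding (4B)
40..56  blocks  (16B, 8-aligned)
sizeof = 56, alignof = 8
48 − 56 = -8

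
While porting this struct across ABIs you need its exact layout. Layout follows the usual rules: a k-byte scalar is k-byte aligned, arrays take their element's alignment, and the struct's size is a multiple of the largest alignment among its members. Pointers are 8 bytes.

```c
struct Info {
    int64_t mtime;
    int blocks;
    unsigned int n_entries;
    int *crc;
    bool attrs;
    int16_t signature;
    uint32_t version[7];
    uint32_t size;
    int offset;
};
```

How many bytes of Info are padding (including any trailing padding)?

1

0..8  mtime  (8B, 8-aligned)
8..12  blocks  (4B, 4-aligned)
12..16  n_entries  (4B, 4-aligned)
16..24  crc  (8B, 8-aligned)
24..25  attrs  (1B, 1-aligned)
25..26  -- padding (1B)
26..28  signature  (2B, 2-aligned)
28..56  version  (28B, 4-aligned)
56..60  size  (4B, 4-aligned)
60..64  offset  (4B, 4-aligned)
sizeof = 64, alignof = 8
data bytes 63, size 64 → padding 1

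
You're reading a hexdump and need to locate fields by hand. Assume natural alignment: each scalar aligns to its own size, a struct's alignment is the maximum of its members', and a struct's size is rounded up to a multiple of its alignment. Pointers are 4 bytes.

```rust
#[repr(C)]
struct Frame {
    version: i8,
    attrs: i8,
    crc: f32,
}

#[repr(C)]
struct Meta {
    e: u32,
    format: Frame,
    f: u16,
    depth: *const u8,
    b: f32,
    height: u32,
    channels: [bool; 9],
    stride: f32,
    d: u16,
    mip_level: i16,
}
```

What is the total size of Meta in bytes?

Frame: @0: version [1B, align 1] → 1; @1: attrs [1B, align 1] → 2; +2 pad (align 4); @4: crc [4B, align 4] → 8; size 8, align 4
@0: e [4B, align 4] → 4
@4: format [8B, align 4] → 12
@12: f [2B, align 2] → 14
+2 pad (align 4)
@16: depth [4B, align 4] → 20
@20: b [4B, align 4] → 24
@24: height [4B, align 4] → 28
@28: channels [9B, align 1] → 37
+3 pad (align 4)
@40: stride [4B, align 4] → 44
@44: d [2B, align 2] → 46
@46: mip_level [2B, align 2] → 48
size 48, align 4

48 bytes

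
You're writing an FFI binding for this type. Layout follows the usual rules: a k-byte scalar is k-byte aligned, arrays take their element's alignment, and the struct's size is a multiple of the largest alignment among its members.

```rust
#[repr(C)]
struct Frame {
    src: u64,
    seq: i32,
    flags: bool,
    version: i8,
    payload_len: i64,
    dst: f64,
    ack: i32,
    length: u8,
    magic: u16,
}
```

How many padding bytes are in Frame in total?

src at 0 (size 8, align 8) → ends 8
seq at 8 (size 4, align 4) → ends 12
flags at 12 (size 1, align 1) → ends 13
version at 13 (size 1, align 1) → ends 14
pad 2 to align 8 for payload_len
payload_len at 16 (size 8, align 8) → ends 24
dst at 24 (size 8, align 8) → ends 32
ack at 32 (size 4, align 4) → ends 36
length at 36 (size 1, align 1) → ends 37
pad 1 to align 2 for magic
magic at 38 (size 2, align 2) → ends 40
total 40 bytes, alignment 8
data bytes 37, size 40 → padding 3

3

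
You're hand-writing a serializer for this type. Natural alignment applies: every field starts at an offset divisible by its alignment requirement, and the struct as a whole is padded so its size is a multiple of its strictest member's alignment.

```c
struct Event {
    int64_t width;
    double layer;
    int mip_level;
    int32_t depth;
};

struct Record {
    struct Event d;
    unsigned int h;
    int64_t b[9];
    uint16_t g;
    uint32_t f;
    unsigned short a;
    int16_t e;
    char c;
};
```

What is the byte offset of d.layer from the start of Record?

Event: width at 0 (size 8, align 8) → ends 8; layer at 8 (size 8, align 8) → ends 16; mip_level at 16 (size 4, align 4) → ends 20; depth at 20 (size 4, align 4) → ends 24; total 24 bytes, alignment 8
d at 0 (size 24, align 8) → ends 24
within Event: layer at 8
0 + 8 = 8

8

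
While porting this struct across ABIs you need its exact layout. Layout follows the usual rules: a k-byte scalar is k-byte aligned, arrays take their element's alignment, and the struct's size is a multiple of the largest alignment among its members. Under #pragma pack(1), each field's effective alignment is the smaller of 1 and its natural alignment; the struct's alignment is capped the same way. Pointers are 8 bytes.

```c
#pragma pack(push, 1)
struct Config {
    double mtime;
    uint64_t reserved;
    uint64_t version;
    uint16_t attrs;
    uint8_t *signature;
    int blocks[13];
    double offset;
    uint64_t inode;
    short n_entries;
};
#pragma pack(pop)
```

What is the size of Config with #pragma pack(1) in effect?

104

mtime at 0 (size 8, align 1) → ends 8
reserved at 8 (size 8, align 1) → ends 16
version at 16 (size 8, align 1) → ends 24
attrs at 24 (size 2, align 1) → ends 26
signature at 26 (size 8, align 1) → ends 34
blocks at 34 (size 52, align 1) → ends 86
offset at 86 (size 8, align 1) → ends 94
inode at 94 (size 8, align 1) → ends 102
n_entries at 102 (size 2, align 1) → ends 104
total 104 bytes, alignment 1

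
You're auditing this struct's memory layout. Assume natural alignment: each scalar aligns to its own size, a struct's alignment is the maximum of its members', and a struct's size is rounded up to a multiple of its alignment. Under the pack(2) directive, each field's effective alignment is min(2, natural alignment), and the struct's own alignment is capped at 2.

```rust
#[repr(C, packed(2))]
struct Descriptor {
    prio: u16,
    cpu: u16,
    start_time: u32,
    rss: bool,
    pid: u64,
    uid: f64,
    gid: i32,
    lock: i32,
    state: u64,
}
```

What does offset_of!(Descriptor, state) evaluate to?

prio at 0 (size 2, align 2) → ends 2
cpu at 2 (size 2, align 2) → ends 4
start_time at 4 (size 4, align 2) → ends 8
rss at 8 (size 1, align 1) → ends 9
pad 1 to align 2 for pid
pid at 10 (size 8, align 2) → ends 18
uid at 18 (size 8, align 2) → ends 26
gid at 26 (size 4, align 2) → ends 30
lock at 30 (size 4, align 2) → ends 34
state at 34 (size 8, align 2) → ends 42

34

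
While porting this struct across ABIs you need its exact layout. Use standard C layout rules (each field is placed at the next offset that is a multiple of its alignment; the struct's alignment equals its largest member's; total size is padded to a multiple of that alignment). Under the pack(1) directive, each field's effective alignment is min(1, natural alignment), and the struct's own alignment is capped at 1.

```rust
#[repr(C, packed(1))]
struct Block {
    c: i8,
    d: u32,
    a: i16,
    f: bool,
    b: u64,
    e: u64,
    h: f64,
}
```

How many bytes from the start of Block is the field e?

c at 0 (size 1, align 1) → ends 1
d at 1 (size 4, align 1) → ends 5
a at 5 (size 2, align 1) → ends 7
f at 7 (size 1, align 1) → ends 8
b at 8 (size 8, align 1) → ends 16
e at 16 (size 8, align 1) → ends 24

16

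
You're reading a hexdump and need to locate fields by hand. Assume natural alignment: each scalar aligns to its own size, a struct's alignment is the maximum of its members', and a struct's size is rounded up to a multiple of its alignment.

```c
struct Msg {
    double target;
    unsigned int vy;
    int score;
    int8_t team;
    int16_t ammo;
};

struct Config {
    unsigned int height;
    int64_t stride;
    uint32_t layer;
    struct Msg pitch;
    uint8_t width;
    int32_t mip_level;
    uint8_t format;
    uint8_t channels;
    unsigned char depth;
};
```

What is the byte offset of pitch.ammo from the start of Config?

42

Msg: @0: target [8B, align 8] → 8; @8: vy [4B, align 4] → 12; @12: score [4B, align 4] → 16; @16: team [1B, align 1] → 17; +1 pad (align 2); @18: ammo [2B, align 2] → 20; +4 tail pad (align 8); size 24, align 8
@0: height [4B, align 4] → 4
+4 pad (align 8)
@8: stride [8B, align 8] → 16
@16: layer [4B, align 4] → 20
+4 pad (align 8)
@24: pitch [24B, align 8] → 48
within Msg: ammo at 18
24 + 18 = 42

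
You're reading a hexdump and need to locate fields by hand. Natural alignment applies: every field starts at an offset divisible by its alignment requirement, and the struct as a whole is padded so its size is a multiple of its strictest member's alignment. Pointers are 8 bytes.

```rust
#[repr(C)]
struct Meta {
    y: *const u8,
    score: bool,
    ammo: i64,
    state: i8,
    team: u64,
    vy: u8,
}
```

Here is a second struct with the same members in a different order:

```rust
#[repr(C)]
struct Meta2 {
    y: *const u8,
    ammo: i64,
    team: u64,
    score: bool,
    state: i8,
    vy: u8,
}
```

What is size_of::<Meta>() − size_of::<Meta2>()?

0..8  y  (8B, 8-aligned)
8..9  score  (1B, 1-aligned)
9..16  -- padding (7B)
16..24  ammo  (8B, 8-aligned)
24..25  state  (1B, 1-aligned)
25..32  -- padding (7B)
32..40  team  (8B, 8-aligned)
40..41  vy  (1B, 1-aligned)
41..48  -- tail padding (7B)
sizeof = 48, alignof = 8
— Meta2 —
0..8  y  (8B, 8-aligned)
8..16  ammo  (8B, 8-aligned)
16..24  team  (8B, 8-aligned)
24..25  score  (1B, 1-aligned)
25..26  state  (1B, 1-aligned)
26..27  vy  (1B, 1-aligned)
27..32  -- tail padding (5B)
sizeof = 32, alignof = 8
48 − 32 = 16

16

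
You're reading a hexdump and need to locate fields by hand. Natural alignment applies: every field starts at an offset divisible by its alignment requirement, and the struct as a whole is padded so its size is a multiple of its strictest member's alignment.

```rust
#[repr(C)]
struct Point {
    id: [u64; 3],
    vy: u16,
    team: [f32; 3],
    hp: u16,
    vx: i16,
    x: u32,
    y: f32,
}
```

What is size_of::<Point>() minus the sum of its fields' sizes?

6

0..24  id  (24B, 8-aligned)
24..26  vy  (2B, 2-aligned)
26..28  -- padding (2B)
28..40  team  (12B, 4-aligned)
40..42  hp  (2B, 2-aligned)
42..44  vx  (2B, 2-aligned)
44..48  x  (4B, 4-aligned)
48..52  y  (4B, 4-aligned)
52..56  -- tail padding (4B)
sizeof = 56, alignof = 8
data bytes 50, size 56 → padding 6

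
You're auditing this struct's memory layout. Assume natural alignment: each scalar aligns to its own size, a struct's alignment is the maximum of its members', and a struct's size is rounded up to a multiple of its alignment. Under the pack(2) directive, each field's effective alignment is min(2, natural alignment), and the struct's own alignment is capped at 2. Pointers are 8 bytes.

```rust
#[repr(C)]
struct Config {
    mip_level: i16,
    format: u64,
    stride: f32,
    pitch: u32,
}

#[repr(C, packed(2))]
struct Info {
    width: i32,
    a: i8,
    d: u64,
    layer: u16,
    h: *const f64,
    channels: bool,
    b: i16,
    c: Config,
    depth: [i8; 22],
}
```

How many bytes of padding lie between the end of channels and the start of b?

1

Config: mip_level at 0 (size 2, align 2) → ends 2; pad 6 to align 8 for format; format at 8 (size 8, align 8) → ends 16; stride at 16 (size 4, align 4) → ends 20; pitch at 20 (size 4, align 4) → ends 24; total 24 bytes, alignment 8
width at 0 (size 4, align 2) → ends 4
a at 4 (size 1, align 1) → ends 5
pad 1 to align 2 for d
d at 6 (size 8, align 2) → ends 14
layer at 14 (size 2, align 2) → ends 16
h at 16 (size 8, align 2) → ends 24
channels at 24 (size 1, align 1) → ends 25
pad 1 to align 2 for b
b at 26 (size 2, align 2) → ends 28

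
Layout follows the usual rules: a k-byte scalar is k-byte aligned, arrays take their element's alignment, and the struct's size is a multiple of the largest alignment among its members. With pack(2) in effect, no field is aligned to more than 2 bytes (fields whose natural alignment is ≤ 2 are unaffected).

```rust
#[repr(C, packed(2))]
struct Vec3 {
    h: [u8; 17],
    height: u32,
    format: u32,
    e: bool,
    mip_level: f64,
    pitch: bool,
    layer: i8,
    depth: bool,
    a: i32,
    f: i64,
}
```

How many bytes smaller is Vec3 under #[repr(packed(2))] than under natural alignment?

4

natural layout:
  @0: h [17B, align 1] → 17
  +3 pad (align 4)
  @20: height [4B, align 4] → 24
  @24: format [4B, align 4] → 28
  @28: e [1B, align 1] → 29
  +3 pad (align 8)
  @32: mip_level [8B, align 8] → 40
  @40: pitch [1B, align 1] → 41
  @41: layer [1B, align 1] → 42
  @42: depth [1B, align 1] → 43
  +1 pad (align 4)
  @44: a [4B, align 4] → 48
  @48: f [8B, align 8] → 56
  size 56, align 8
packed(2) layout:
  @0: h [17B, align 1] → 17
  +1 pad (align 2)
  @18: height [4B, align 2] → 22
  @22: format [4B, align 2] → 26
  @26: e [1B, align 1] → 27
  +1 pad (align 2)
  @28: mip_level [8B, align 2] → 36
  @36: pitch [1B, align 1] → 37
  @37: layer [1B, align 1] → 38
  @38: depth [1B, align 1] → 39
  +1 pad (align 2)
  @40: a [4B, align 2] → 44
  @44: f [8B, align 2] → 52
  size 52, align 2
56 − 52 = 4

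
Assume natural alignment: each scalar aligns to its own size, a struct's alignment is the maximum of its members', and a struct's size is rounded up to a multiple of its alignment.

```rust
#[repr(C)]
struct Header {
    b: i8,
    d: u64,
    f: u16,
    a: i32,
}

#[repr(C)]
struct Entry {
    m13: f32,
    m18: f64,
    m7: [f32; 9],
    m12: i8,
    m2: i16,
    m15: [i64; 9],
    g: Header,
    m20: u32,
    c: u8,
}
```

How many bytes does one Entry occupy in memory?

Header: 0..1  b  (1B, 1-aligned); 1..8  -- padding (7B); 8..16  d  (8B, 8-aligned); 16..18  f  (2B, 2-aligned); 18..20  -- padding (2B); 20..24  a  (4B, 4-aligned); sizeof = 24, alignof = 8
0..4  m13  (4B, 4-aligned)
4..8  -- padding (4B)
8..16  m18  (8B, 8-aligned)
16..52  m7  (36B, 4-aligned)
52..53  m12  (1B, 1-aligned)
53..54  -- padding (1B)
54..56  m2  (2B, 2-aligned)
56..128  m15  (72B, 8-aligned)
128..152  g  (24B, 8-aligned)
152..156  m20  (4B, 4-aligned)
156..157  c  (1B, 1-aligned)
157..160  -- tail padding (3B)
sizeof = 160, alignof = 8

160 bytes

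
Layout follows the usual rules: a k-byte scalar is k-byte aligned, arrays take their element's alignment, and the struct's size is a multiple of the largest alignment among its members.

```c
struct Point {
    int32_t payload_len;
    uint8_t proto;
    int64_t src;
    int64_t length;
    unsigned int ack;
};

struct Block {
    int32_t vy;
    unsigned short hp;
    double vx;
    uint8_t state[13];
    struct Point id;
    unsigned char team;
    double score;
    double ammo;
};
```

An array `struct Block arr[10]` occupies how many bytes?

880

Point: @0: payload_len [4B, align 4] → 4; @4: proto [1B, align 1] → 5; +3 pad (align 8); @8: src [8B, align 8] → 16; @16: length [8B, align 8] → 24; @24: ack [4B, align 4] → 28; +4 tail pad (align 8); size 32, align 8
@0: vy [4B, align 4] → 4
@4: hp [2B, align 2] → 6
+2 pad (align 8)
@8: vx [8B, align 8] → 16
@16: state [13B, align 1] → 29
+3 pad (align 8)
@32: id [32B, align 8] → 64
@64: team [1B, align 1] → 65
+7 pad (align 8)
@72: score [8B, align 8] → 80
@80: ammo [8B, align 8] → 88
size 88, align 8
array of 10: 10 × 88 = 880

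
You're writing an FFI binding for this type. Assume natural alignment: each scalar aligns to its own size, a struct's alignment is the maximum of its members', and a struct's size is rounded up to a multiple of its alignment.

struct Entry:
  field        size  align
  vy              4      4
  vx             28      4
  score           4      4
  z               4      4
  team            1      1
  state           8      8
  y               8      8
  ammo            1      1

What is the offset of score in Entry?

32

@0: vy [4B, align 4] → 4
@4: vx [28B, align 4] → 32
@32: score [4B, align 4] → 36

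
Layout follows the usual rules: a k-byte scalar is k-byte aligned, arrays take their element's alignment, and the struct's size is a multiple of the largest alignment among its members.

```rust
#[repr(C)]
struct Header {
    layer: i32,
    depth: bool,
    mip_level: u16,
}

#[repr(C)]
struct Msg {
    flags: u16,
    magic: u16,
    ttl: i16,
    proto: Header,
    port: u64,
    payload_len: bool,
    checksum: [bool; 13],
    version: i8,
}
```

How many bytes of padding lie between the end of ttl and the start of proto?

2

Header: layer at 0 (size 4, align 4) → ends 4; depth at 4 (size 1, align 1) → ends 5; pad 1 to align 2 for mip_level; mip_level at 6 (size 2, align 2) → ends 8; total 8 bytes, alignment 4
flags at 0 (size 2, align 2) → ends 2
magic at 2 (size 2, align 2) → ends 4
ttl at 4 (size 2, align 2) → ends 6
pad 2 to align 4 for proto
proto at 8 (size 8, align 4) → ends 16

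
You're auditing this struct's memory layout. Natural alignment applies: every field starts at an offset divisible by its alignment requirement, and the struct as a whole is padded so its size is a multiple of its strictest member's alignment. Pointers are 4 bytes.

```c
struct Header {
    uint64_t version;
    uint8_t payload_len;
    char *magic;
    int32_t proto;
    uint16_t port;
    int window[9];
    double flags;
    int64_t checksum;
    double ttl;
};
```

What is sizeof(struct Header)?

0..8  version  (8B, 8-aligned)
8..9  payload_len  (1B, 1-aligned)
9..12  -- padding (3B)
12..16  magic  (4B, 4-aligned)
16..20  proto  (4B, 4-aligned)
20..22  port  (2B, 2-aligned)
22..24  -- padding (2B)
24..60  window  (36B, 4-aligned)
60..64  -- padding (4B)
64..72  flags  (8B, 8-aligned)
72..80  checksum  (8B, 8-aligned)
80..88  ttl  (8B, 8-aligned)
sizeof = 88, alignof = 8

88 bytes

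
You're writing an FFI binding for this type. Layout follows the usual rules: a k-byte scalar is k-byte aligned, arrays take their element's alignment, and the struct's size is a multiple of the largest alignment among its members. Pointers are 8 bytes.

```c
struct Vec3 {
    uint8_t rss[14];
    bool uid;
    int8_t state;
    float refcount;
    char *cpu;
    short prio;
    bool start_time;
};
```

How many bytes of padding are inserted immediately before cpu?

4

@0: rss [14B, align 1] → 14
@14: uid [1B, align 1] → 15
@15: state [1B, align 1] → 16
@16: refcount [4B, align 4] → 20
+4 pad (align 8)
@24: cpu [8B, align 8] → 32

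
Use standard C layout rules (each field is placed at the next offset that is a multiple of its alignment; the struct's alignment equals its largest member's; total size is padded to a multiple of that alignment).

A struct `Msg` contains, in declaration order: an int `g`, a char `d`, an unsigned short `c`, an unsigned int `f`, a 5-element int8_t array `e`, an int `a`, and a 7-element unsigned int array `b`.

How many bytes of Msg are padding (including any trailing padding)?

4

g at 0 (size 4, align 4) → ends 4
d at 4 (size 1, align 1) → ends 5
pad 1 to align 2 for c
c at 6 (size 2, align 2) → ends 8
f at 8 (size 4, align 4) → ends 12
e at 12 (size 5, align 1) → ends 17
pad 3 to align 4 for a
a at 20 (size 4, align 4) → ends 24
b at 24 (size 28, align 4) → ends 52
total 52 bytes, alignment 4
data bytes 48, size 52 → padding 4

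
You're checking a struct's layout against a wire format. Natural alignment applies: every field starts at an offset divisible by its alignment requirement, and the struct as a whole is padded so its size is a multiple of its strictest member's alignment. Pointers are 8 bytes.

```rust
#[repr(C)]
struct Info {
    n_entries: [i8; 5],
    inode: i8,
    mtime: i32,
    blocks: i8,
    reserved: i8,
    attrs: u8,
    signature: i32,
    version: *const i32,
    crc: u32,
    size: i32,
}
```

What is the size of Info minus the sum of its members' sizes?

@0: n_entries [5B, align 1] → 5
@5: inode [1B, align 1] → 6
+2 pad (align 4)
@8: mtime [4B, align 4] → 12
@12: blocks [1B, align 1] → 13
@13: reserved [1B, align 1] → 14
@14: attrs [1B, align 1] → 15
+1 pad (align 4)
@16: signature [4B, align 4] → 20
+4 pad (align 8)
@24: version [8B, align 8] → 32
@32: crc [4B, align 4] → 36
@36: size [4B, align 4] → 40
size 40, align 8
data bytes 33, size 40 → padding 7

7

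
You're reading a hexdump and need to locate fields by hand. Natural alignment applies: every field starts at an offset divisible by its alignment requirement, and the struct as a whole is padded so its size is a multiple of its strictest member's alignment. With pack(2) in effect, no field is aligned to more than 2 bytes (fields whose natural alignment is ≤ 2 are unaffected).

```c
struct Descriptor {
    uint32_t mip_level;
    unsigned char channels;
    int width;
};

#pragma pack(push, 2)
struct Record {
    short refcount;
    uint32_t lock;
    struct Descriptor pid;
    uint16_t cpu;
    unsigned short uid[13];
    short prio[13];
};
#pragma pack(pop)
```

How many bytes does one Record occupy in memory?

Descriptor: @0: mip_level [4B, align 4] → 4; @4: channels [1B, align 1] → 5; +3 pad (align 4); @8: width [4B, align 4] → 12; size 12, align 4
@0: refcount [2B, align 2] → 2
@2: lock [4B, align 2] → 6
@6: pid [12B, align 2] → 18
@18: cpu [2B, align 2] → 20
@20: uid [26B, align 2] → 46
@46: prio [26B, align 2] → 72
size 72, align 2

72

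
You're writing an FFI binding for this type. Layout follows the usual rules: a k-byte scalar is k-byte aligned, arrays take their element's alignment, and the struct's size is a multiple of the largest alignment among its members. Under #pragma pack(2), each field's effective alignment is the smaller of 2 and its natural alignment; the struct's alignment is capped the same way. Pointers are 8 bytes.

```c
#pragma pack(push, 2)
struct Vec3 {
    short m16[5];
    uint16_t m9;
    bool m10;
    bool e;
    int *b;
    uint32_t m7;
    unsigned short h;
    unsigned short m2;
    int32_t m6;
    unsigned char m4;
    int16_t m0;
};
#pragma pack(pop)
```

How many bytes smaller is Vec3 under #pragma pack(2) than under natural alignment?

2

natural layout:
  0..10  m16  (10B, 2-aligned)
  10..12  m9  (2B, 2-aligned)
  12..13  m10  (1B, 1-aligned)
  13..14  e  (1B, 1-aligned)
  14..16  -- padding (2B)
  16..24  b  (8B, 8-aligned)
  24..28  m7  (4B, 4-aligned)
  28..30  h  (2B, 2-aligned)
  30..32  m2  (2B, 2-aligned)
  32..36  m6  (4B, 4-aligned)
  36..37  m4  (1B, 1-aligned)
  37..38  -- padding (1B)
  38..40  m0  (2B, 2-aligned)
  sizeof = 40, alignof = 8
packed(2) layout:
  0..10  m16  (10B, 2-aligned)
  10..12  m9  (2B, 2-aligned)
  12..13  m10  (1B, 1-aligned)
  13..14  e  (1B, 1-aligned)
  14..22  b  (8B, 2-aligned)
  22..26  m7  (4B, 2-aligned)
  26..28  h  (2B, 2-aligned)
  28..30  m2  (2B, 2-aligned)
  30..34  m6  (4B, 2-aligned)
  34..35  m4  (1B, 1-aligned)
  35..36  -- padding (1B)
  36..38  m0  (2B, 2-aligned)
  sizeof = 38, alignof = 2
40 − 38 = 2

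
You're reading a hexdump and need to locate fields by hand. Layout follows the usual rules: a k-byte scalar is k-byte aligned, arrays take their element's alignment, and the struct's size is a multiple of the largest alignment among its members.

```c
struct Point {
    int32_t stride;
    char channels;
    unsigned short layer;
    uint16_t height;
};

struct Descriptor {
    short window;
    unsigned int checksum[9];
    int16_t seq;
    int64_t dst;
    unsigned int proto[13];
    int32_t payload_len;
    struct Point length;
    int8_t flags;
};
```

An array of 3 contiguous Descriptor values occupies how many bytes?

Point: @0: stride [4B, align 4] → 4; @4: channels [1B, align 1] → 5; +1 pad (align 2); @6: layer [2B, align 2] → 8; @8: height [2B, align 2] → 10; +2 tail pad (align 4); size 12, align 4
@0: window [2B, align 2] → 2
+2 pad (align 4)
@4: checksum [36B, align 4] → 40
@40: seq [2B, align 2] → 42
+6 pad (align 8)
@48: dst [8B, align 8] → 56
@56: proto [52B, align 4] → 108
@108: payload_len [4B, align 4] → 112
@112: length [12B, align 4] → 124
@124: flags [1B, align 1] → 125
+3 tail pad (align 8)
size 128, align 8
array of 3: 3 × 128 = 384

384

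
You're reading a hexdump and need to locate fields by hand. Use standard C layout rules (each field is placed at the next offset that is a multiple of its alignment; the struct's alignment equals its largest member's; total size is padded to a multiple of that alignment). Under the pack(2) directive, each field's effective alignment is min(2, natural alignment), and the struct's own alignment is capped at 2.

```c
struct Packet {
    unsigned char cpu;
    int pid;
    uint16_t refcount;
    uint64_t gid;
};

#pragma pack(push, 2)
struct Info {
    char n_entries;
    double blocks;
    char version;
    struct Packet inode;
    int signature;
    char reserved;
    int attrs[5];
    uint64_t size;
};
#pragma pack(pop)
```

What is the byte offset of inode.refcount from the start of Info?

Packet: @0: cpu [1B, align 1] → 1; +3 pad (align 4); @4: pid [4B, align 4] → 8; @8: refcount [2B, align 2] → 10; +6 pad (align 8); @16: gid [8B, align 8] → 24; size 24, align 8
@0: n_entries [1B, align 1] → 1
+1 pad (align 2)
@2: blocks [8B, align 2] → 10
@10: version [1B, align 1] → 11
+1 pad (align 2)
@12: inode [24B, align 2] → 36
within Packet: refcount at 8
12 + 8 = 20

20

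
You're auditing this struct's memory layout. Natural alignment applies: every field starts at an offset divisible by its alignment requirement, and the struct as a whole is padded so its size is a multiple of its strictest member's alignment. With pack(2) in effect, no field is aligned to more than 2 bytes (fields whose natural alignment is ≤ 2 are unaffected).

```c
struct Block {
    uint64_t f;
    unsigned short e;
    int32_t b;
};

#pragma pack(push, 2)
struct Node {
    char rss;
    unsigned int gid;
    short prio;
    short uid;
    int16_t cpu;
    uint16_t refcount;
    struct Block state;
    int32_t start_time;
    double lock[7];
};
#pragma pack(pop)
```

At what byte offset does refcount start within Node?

Block: f at 0 (size 8, align 8) → ends 8; e at 8 (size 2, align 2) → ends 10; pad 2 to align 4 for b; b at 12 (size 4, align 4) → ends 16; total 16 bytes, alignment 8
rss at 0 (size 1, align 1) → ends 1
pad 1 to align 2 for gid
gid at 2 (size 4, align 2) → ends 6
prio at 6 (size 2, align 2) → ends 8
uid at 8 (size 2, align 2) → ends 10
cpu at 10 (size 2, align 2) → ends 12
refcount at 12 (size 2, align 2) → ends 14

12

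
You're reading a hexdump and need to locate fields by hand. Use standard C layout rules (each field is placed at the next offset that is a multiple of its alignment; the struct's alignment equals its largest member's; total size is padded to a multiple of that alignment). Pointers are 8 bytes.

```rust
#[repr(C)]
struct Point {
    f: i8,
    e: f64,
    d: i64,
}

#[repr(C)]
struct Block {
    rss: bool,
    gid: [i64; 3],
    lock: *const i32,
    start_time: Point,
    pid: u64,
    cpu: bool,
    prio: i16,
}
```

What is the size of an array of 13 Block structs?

1040

Point: 0..1  f  (1B, 1-aligned); 1..8  -- padding (7B); 8..16  e  (8B, 8-aligned); 16..24  d  (8B, 8-aligned); sizeof = 24, alignof = 8
0..1  rss  (1B, 1-aligned)
1..8  -- padding (7B)
8..32  gid  (24B, 8-aligned)
32..40  lock  (8B, 8-aligned)
40..64  start_time  (24B, 8-aligned)
64..72  pid  (8B, 8-aligned)
72..73  cpu  (1B, 1-aligned)
73..74  -- padding (1B)
74..76  prio  (2B, 2-aligned)
76..80  -- tail padding (4B)
sizeof = 80, alignof = 8
array of 13: 13 × 80 = 1040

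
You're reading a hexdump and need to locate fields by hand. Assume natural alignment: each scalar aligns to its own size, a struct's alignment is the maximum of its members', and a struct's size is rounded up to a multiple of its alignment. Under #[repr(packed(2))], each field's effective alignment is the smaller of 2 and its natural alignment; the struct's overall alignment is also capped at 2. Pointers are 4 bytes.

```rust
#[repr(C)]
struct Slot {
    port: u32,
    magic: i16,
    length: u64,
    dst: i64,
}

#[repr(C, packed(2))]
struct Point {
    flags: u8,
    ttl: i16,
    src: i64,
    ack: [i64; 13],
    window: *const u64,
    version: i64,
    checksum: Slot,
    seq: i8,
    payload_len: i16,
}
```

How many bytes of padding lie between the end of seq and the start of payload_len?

1

Slot: @0: port [4B, align 4] → 4; @4: magic [2B, align 2] → 6; +2 pad (align 8); @8: length [8B, align 8] → 16; @16: dst [8B, align 8] → 24; size 24, align 8
@0: flags [1B, align 1] → 1
+1 pad (align 2)
@2: ttl [2B, align 2] → 4
@4: src [8B, align 2] → 12
@12: ack [104B, align 2] → 116
@116: window [4B, align 2] → 120
@120: version [8B, align 2] → 128
@128: checksum [24B, align 2] → 152
@152: seq [1B, align 1] → 153
+1 pad (align 2)
@154: payload_len [2B, align 2] → 156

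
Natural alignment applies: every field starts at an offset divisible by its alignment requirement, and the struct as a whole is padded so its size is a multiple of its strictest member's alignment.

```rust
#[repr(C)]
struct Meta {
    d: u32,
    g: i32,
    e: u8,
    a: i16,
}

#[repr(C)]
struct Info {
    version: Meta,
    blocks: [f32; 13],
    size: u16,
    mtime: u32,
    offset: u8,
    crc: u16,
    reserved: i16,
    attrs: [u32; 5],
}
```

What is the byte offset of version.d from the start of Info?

Meta: @0: d [4B, align 4] → 4; @4: g [4B, align 4] → 8; @8: e [1B, align 1] → 9; +1 pad (align 2); @10: a [2B, align 2] → 12; size 12, align 4
@0: version [12B, align 4] → 12
within Meta: d at 0
0 + 0 = 0

0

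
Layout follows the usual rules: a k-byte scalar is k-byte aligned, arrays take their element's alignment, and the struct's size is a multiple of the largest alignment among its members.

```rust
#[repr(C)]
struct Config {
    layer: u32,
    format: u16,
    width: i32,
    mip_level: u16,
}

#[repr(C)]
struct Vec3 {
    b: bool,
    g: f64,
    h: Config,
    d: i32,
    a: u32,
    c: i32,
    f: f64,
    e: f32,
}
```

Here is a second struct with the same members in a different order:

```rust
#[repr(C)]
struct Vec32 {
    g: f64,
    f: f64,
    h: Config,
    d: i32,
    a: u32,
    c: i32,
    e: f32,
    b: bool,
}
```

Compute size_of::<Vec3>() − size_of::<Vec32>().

8

Config: @0: layer [4B, align 4] → 4; @4: format [2B, align 2] → 6; +2 pad (align 4); @8: width [4B, align 4] → 12; @12: mip_level [2B, align 2] → 14; +2 tail pad (align 4); size 16, align 4
@0: b [1B, align 1] → 1
+7 pad (align 8)
@8: g [8B, align 8] → 16
@16: h [16B, align 4] → 32
@32: d [4B, align 4] → 36
@36: a [4B, align 4] → 40
@40: c [4B, align 4] → 44
+4 pad (align 8)
@48: f [8B, align 8] → 56
@56: e [4B, align 4] → 60
+4 tail pad (align 8)
size 64, align 8
— Vec32 —
@0: g [8B, align 8] → 8
@8: f [8B, align 8] → 16
@16: h [16B, align 4] → 32
@32: d [4B, align 4] → 36
@36: a [4B, align 4] → 40
@40: c [4B, align 4] → 44
@44: e [4B, align 4] → 48
@48: b [1B, align 1] → 49
+7 tail pad (align 8)
size 56, align 8
64 − 56 = 8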